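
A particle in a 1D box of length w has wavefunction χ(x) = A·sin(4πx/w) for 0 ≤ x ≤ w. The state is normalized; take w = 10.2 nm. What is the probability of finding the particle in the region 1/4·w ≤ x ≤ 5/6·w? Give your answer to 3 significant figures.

P ≈ 0.549

|χ|² is the probability density, so P = ∫_{1/4·w}^{5/6·w} |χ|² dx.
With A² fixed by ∫|χ|² = 1, i.e. A² = (w/2)^(−1), substitute and integrate.
Let u = x/w; then A² and the length scale cancel, so P = ∫_{1/4}^{5/6} sin(4·π·u)^2 du ÷ ∫_{0}^{1} sin(4·π·u)^2 du.
With ∫ sin(4·π·u)^2 du = u/2 - sin(4·π·u)·cos(4·π·u)/(8·π) + C, the region integral is -√(3)/(32·π) + 7/24 and the full one is 1/2.
This works out to P = -√(3)/(16·π) + 7/12.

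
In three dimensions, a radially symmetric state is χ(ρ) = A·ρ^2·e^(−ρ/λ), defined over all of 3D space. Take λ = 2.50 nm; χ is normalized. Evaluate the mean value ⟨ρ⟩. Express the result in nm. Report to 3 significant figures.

⟨ρ⟩ ≈ 8.75 nm

The expectation value is the |χ|²-weighted average of ρ: ∫ ρ|χ|² 4πρ² dρ.
Recall ∫₀^∞ ρ^m e^(−ρ/β) dρ = m!·β^(m+1), the ratio of the moment integral to the normalization integral gives ⟨ρ⟩ = 7·λ/2.
Putting λ = 2.50 gives 8.750.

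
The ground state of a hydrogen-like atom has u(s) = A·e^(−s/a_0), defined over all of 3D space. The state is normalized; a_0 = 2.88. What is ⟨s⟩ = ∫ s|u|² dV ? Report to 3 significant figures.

By definition ⟨s⟩ = ∫ s |u(s)|² 4πs² ds.
Since the A² factors cancel between numerator and denominator, ⟨s⟩ = 3·a_0/2.
With a_0 = 2.88, ⟨s⟩ = 4.320.

⟨s⟩ ≈ 4.32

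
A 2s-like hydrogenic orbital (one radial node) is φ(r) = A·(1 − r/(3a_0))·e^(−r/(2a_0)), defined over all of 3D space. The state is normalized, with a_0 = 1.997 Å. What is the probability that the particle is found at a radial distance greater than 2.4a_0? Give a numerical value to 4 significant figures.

With dV = 4πr²dr, the probability is ∫|φ|² dV over r > 2.4a_0.
The full normalization integral is A²·[8·π·a_0^3/3] = 1, fixing A².
In terms of u = r/a_0 (A², 4π and the length scale all cancel between numerator and denominator), P = [∫_{2.4}^{∞} u^2·(1 - u/3)^2·e^(-u) du] / [∫_{0}^{∞} u^2·(1 - u/3)^2·e^(-u) du].
An antiderivative of u^2·(1 - u/3)^2·e^(-u) is (-u^4 + 2·u^3 - 3·u^2 - 6·u - 6)·e^(-u)/9; evaluating from 2.4 to ∞ gives 9002·e^(-12/5)/1875, while the full integral is 2/3.
Taking the ratio yields P = 0.65331.

P ≈ 0.6533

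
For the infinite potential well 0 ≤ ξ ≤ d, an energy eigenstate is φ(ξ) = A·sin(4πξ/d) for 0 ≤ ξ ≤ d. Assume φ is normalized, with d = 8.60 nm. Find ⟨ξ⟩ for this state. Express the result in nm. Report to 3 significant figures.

The expectation value is the |φ|²-weighted average of ξ: ∫ ξ|φ|² dξ.
Since the A² factors cancel between numerator and denominator, ⟨ξ⟩ = d/2.
Putting d = 8.60 gives 4.300.

⟨ξ⟩ ≈ 4.30 nm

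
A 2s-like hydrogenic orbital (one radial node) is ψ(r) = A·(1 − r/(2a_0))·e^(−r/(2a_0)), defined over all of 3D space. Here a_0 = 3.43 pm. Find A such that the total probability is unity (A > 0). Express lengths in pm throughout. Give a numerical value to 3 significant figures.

A ≈ 0.0314 pm^(-3/2)

Normalization requires ∫|ψ|² 4πr² dr = 1, integrated from 0 to ∞.
(Spherical symmetry: dV = 4πr² dr.)
The integral (without the A² prefactor) comes out to 8·π·a_0^3.
So A² = (8·π·a_0^3)^(−1).
With a_0 = 3.43: A² = 0.0009860 and A = 0.03140.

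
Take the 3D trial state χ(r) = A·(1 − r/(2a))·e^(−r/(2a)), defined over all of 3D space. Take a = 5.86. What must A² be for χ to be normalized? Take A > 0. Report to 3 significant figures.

A^2 ≈ 0.000198

The normalization condition is ∫|χ|² 4πr² dr = 1 from 0 to ∞.
The angular integral contributes 4π, leaving ∫₀^∞ r²|χ|² dr.
Carrying out the integral gives A² · 8·π·a^3.
Hence A² = 1/[8·π·a^3].
Substituting a = 5.86 gives A² = 0.0001977, so A = 0.01406.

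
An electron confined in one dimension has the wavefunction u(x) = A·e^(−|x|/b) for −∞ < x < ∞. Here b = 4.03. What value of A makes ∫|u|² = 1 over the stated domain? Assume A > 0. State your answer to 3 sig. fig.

A ≈ 0.498

We need A² ∫|f|² dx = 1, taking the integral from −∞ to ∞.
With u = A·e^(−|x|/b), the integral evaluates to A²·[b].
Setting this equal to 1 gives A² = 1/(b).
With b = 4.03: A² = 0.2481 and A = 0.4981.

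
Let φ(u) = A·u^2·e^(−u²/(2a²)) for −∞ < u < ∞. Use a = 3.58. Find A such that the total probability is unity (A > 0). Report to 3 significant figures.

A ≈ 0.0358

Require ∫ |φ|² du = 1 over the whole domain.
∫|φ|² du = A²·(3·√(π)·a^5/4).
Plugging in a = 3.58 yields A = 0.03577.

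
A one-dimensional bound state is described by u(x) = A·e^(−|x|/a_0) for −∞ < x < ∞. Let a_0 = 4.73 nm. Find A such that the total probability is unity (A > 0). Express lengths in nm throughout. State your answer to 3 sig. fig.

A ≈ 0.460 nm^(-1/2)

Normalization requires ∫|u|² dx = 1, integrated from −∞ to ∞.
Carrying out the integral gives A² · a_0.
With a_0 = 4.73: A² = 0.2114 and A = 0.4598.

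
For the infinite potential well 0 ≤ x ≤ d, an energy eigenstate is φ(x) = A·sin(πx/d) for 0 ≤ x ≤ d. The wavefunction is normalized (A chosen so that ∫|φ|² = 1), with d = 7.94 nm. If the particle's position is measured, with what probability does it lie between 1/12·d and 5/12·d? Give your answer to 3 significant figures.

P ≈ 0.333

P = ∫_{1/12·d}^{5/12·d} |φ(x)|² dx.
With A² fixed by ∫|φ|² = 1, i.e. A² = (d/2)^(−1), substitute and integrate.
In terms of u = x/d (A² and the length scale cancel between numerator and denominator), P = [∫_{1/12}^{5/12} sin(π·u)^2 du] / [∫_{0}^{1} sin(π·u)^2 du].
An antiderivative of sin(π·u)^2 is u/2 - sin(2·π·u)/(4·π); evaluating from 1/12 to 5/12 gives 1/6, while the full integral is 1/2.
Evaluating gives P = 1/3.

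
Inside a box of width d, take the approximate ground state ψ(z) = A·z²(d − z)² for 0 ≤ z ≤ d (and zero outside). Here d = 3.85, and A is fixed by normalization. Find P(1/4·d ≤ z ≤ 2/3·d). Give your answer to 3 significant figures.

|ψ|² is the probability density, so P = ∫_{1/4·d}^{2/3·d} |ψ|² dz.
The normalization integral ∫|ψ|²dz over the whole domain equals d^9/630·A², and A² cancels in the ratio.
In terms of u = z/d (A² and the length scale cancel between numerator and denominator), P = [∫_{1/4}^{2/3} u^4·(1 - u)^4 du] / [∫_{0}^{1} u^4·(1 - u)^4 du].
Using ∫ u^4·(1 - u)^4 du = u^5·(70·u^4 - 315·u^3 + 540·u^2 - 420·u + 126)/630, the numerator is ≈ 0.0012797 and the denominator is 1/630.
The result is P = 0.8062.

P ≈ 0.806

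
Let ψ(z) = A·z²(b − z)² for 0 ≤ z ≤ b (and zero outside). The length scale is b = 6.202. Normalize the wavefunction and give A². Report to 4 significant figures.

We need A² ∫|f|² dz = 1, taking the integral from 0 to b.
Expanding the polynomial and integrating term by term, with ψ = A·z²(b − z)², the integral evaluates to A²·[b^9/630].
So A² = (b^9/630)^(−1).
Substituting b = 6.202 gives A² = 0.000046404, so A = 0.0068120.

A^2 ≈ 0.00004640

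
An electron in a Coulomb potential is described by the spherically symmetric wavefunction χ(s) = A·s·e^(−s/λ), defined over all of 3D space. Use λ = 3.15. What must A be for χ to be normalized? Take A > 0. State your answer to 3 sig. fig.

Require ∫ |χ|² 4πs² ds = 1 over the whole domain.
Using ∫₀^∞ sⁿ e^(−αs) ds = n!/αⁿ⁺¹, ∫|χ|² 4πs² ds = A²·(3·π·λ^5).
So A² = (3·π·λ^5)^(−1).
With λ = 3.15: A² = 0.0003421 and A = 0.01850.

A ≈ 0.0185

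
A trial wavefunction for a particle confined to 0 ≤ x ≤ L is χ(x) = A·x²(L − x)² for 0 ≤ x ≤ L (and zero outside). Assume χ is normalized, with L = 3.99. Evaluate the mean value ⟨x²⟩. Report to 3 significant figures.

⟨x²⟩ = ∫ x^2 |χ|² dx over the full domain.
Expanding the polynomial and integrating term by term, evaluating both integrals, ⟨x²⟩ = 3·L^2/11.
With L = 3.99, ⟨x^2⟩ = 4.342.

⟨x^2⟩ ≈ 4.34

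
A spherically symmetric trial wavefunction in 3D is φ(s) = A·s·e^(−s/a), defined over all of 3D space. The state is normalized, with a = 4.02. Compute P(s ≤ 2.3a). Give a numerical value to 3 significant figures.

With dV = 4πs²ds, the probability is ∫|φ|² dV over s ≤ 2.3a.
The full normalization integral is A²·[3·π·a^5] = 1, fixing A².
Substituting u = s/a, A², 4π and the length scale all cancel in the ratio: P = ∫_{0}^{2.3} u^4·e^(-2·u) du / ∫_{0}^{∞} u^4·e^(-2·u) du.
With ∫ u^4·e^(-2·u) du = -(u^4/2 + u^3 + 3·u^2/2 + 3·u/2 + 3/4)·e^(-2·u) + C, the region integral is ≈ 0.36507 and the full one is 3/4.
The region integral divided by the full integral gives P = 0.4868.

P ≈ 0.487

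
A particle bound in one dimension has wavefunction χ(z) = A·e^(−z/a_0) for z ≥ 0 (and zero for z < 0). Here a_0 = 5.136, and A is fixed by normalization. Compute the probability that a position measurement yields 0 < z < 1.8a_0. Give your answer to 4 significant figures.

|χ|² is the probability density, so P = ∫_{0}^{1.8a_0} |χ|² dz.
With A² fixed by ∫|χ|² = 1, i.e. A² = (a_0/2)^(−1), substitute and integrate.
In terms of u = z/a_0 (A² and the length scale cancel between numerator and denominator), P = [∫_{0}^{1.8} e^(-2·u) du] / [∫_{0}^{∞} e^(-2·u) du].
Using ∫ e^(-2·u) du = -e^(-2·u)/2, the numerator is 1/2 - e^(-18/5)/2 and the denominator is 1/2.
This works out to P = 0.97268.

P ≈ 0.9727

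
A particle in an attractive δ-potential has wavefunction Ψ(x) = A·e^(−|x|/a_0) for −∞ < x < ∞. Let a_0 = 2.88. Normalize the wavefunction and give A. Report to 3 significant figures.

A ≈ 0.589

Normalization requires ∫|Ψ|² dx = 1, integrated from −∞ to ∞.
∫|Ψ|² dx = A²·(a_0).
With a_0 = 2.88: A² = 0.3472 and A = 0.5893.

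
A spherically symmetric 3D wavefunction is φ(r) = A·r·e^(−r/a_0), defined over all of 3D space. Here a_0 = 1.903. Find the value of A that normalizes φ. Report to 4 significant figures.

A ≈ 0.06520

The normalization condition is ∫|φ|² 4πr² dr = 1 from 0 to ∞.
Recall ∫₀^∞ r^m e^(−r/β) dr = m!·β^(m+1), ∫|φ|² 4πr² dr = A²·(3·π·a_0^5).
Plugging in a_0 = 1.903 yields A = 0.065203.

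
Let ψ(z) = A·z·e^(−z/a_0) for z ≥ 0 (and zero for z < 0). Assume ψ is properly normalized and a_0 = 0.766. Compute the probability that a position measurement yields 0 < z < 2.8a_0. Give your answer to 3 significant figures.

P ≈ 0.918

The probability is P = ∫ |ψ|² dz over [0, 2.8a_0].
The normalization integral ∫|ψ|²dz over the whole domain equals a_0^3/4·A², and A² cancels in the ratio.
Let u = z/a_0; then A² and the length scale cancel, so P = ∫_{0}^{2.8} u^2·e^(-2·u) du ÷ ∫_{0}^{∞} u^2·e^(-2·u) du.
An antiderivative of u^2·e^(-2·u) is -(2·u^2 + 2·u + 1)·e^(-2·u)/4; evaluating from 0 to 2.8 gives 1/4 - 557·e^(-28/5)/100, while the full integral is 1/4.
This works out to P = 0.9176.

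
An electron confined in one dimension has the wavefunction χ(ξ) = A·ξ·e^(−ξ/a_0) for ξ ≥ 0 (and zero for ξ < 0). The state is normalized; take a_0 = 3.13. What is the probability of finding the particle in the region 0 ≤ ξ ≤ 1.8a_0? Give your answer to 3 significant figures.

|χ|² is the probability density, so P = ∫_{0}^{1.8a_0} |χ|² dξ.
Since A² = 1/(a_0^3/4), this is the region integral divided by the full normalization integral.
Let u = ξ/a_0; then A² and the length scale cancel, so P = ∫_{0}^{1.8} u^2·e^(-2·u) du ÷ ∫_{0}^{∞} u^2·e^(-2·u) du.
An antiderivative of u^2·e^(-2·u) is -(2·u^2 + 2·u + 1)·e^(-2·u)/4; evaluating from 0 to 1.8 gives 1/4 - 277·e^(-18/5)/100, while the full integral is 1/4.
The result is P = 0.6973.

P ≈ 0.697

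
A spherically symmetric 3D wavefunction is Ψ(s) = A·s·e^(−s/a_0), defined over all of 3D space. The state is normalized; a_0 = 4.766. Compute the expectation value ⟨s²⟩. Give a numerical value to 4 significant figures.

⟨s²⟩ = ∫ s^2 |Ψ|² 4πs² ds over the full domain.
Recall ∫₀^∞ s^m e^(−s/β) ds = m!·β^(m+1), the ratio of the moment integral to the normalization integral gives ⟨s²⟩ = 15·a_0^2/2.
With a_0 = 4.766, ⟨s^2⟩ = 170.36.

⟨s^2⟩ ≈ 170.4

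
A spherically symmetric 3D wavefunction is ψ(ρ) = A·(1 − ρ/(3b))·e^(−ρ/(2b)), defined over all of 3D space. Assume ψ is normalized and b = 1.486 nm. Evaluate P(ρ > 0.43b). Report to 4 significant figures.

P = ∫ |ψ|² 4πρ² dρ over ρ > 0.43b.
The full normalization integral is A²·[8·π·b^3/3] = 1, fixing A².
In terms of u = ρ/b (A², 4π and the length scale all cancel between numerator and denominator), P = [∫_{0.43}^{∞} u^2·(1 - u/3)^2·e^(-u) du] / [∫_{0}^{∞} u^2·(1 - u/3)^2·e^(-u) du].
Using ∫ u^2·(1 - u/3)^2·e^(-u) du = (-u^4 + 2·u^3 - 3·u^2 - 6·u - 6)·e^(-u)/9, the numerator is ≈ 0.651223 and the denominator is 2/3.
Taking the ratio yields P = 0.97683.

P ≈ 0.9768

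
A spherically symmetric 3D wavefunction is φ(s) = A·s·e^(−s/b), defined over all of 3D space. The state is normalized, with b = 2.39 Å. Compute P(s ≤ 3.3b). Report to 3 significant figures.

P ≈ 0.787

With dV = 4πs²ds, the probability is ∫|φ|² dV over s ≤ 3.3b.
A² is fixed by ∫₀^∞ 4πs²|φ|² ds = 1, i.e. A² = (3·π·b^5)^(−1).
Let u = s/b; then A², 4π and the length scale all cancel, so P = ∫_{0}^{3.3} u^4·e^(-2·u) du ÷ ∫_{0}^{∞} u^4·e^(-2·u) du.
With ∫ u^4·e^(-2·u) du = -(u^4/2 + u^3 + 3·u^2/2 + 3·u/2 + 3/4)·e^(-2·u) + C, the region integral is ≈ 0.59047 and the full one is 3/4.
Taking the ratio yields P = 0.7873.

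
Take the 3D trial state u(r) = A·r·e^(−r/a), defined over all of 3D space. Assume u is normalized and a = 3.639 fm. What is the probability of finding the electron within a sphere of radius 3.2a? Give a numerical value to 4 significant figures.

P ≈ 0.7649

P = ∫ |u|² 4πr² dr over r ≤ 3.2a.
Normalization gives A² = 1/(3·π·a^5).
In terms of t = r/a (A², 4π and the length scale all cancel between numerator and denominator), P = [∫_{0}^{3.2} t^4·e^(-2·t) dt] / [∫_{0}^{∞} t^4·e^(-2·t) dt].
An antiderivative of t^4·e^(-2·t) is -(t^4/2 + t^3 + 3·t^2/2 + 3·t/2 + 3/4)·e^(-2·t); evaluating from 0 to 3.2 gives ≈ 0.573697, while the full integral is 3/4.
Taking the ratio yields P = 0.76493.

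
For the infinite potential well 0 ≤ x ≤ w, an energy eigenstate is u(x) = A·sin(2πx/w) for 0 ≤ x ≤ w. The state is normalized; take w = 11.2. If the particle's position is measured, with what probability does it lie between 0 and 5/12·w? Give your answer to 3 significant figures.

|u|² is the probability density, so P = ∫_{0}^{5/12·w} |u|² dx.
The normalization integral ∫|u|²dx over the whole domain equals w/2·A², and A² cancels in the ratio.
Let t = x/w; then A² and the length scale cancel, so P = ∫_{0}^{5/12} sin(2·π·t)^2 dt ÷ ∫_{0}^{1} sin(2·π·t)^2 dt.
An antiderivative of sin(2·π·t)^2 is t/2 - sin(4·π·t)/(8·π); evaluating from 0 to 5/12 gives √(3)/(16·π) + 5/24, while the full integral is 1/2.
Evaluating gives P = √(3)/(8·π) + 5/12.

P ≈ 0.486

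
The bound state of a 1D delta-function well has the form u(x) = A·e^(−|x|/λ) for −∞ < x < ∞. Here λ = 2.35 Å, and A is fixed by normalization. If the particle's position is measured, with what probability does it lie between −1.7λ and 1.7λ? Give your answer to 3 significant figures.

P ≈ 0.967

|u|² is the probability density, so P = ∫_{−1.7λ}^{1.7λ} |u|² dx.
With A² fixed by ∫|u|² = 1, i.e. A² = (λ)^(−1), substitute and integrate.
By symmetry take twice the x ≥ 0 contribution in numerator and denominator; the 2's cancel. In terms of t = x/λ (A² and the length scale cancel between numerator and denominator), P = [∫_{0}^{1.7} e^(-2·t) dt] / [∫_{0}^{∞} e^(-2·t) dt].
Using ∫ e^(-2·t) dt = -e^(-2·t)/2, the numerator is 1/2 - e^(-17/5)/2 and the denominator is 1/2.
Taking the ratio, P = 0.9666.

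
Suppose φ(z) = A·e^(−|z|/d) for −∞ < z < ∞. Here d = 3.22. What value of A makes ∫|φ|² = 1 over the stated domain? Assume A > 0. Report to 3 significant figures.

A ≈ 0.557

Require ∫ |φ|² dz = 1 over the whole domain.
∫|φ|² dz = A²·(d).
With d = 3.22: A² = 0.3106 and A = 0.5573.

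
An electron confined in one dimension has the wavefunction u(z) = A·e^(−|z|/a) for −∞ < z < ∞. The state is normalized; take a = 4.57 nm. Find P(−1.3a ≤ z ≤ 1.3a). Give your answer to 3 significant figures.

P ≈ 0.926

P = ∫_{−1.3a}^{1.3a} |u(z)|² dz.
Since A² = 1/(a), this is the region integral divided by the full normalization integral.
By symmetry take twice the z ≥ 0 contribution in numerator and denominator; the 2's cancel. Substituting t = z/a, A² and the length scale cancel in the ratio: P = ∫_{0}^{1.3} e^(-2·t) dt / ∫_{0}^{∞} e^(-2·t) dt.
Using ∫ e^(-2·t) dt = -e^(-2·t)/2, the numerator is 1/2 - e^(-13/5)/2 and the denominator is 1/2.
This works out to P = 0.9257.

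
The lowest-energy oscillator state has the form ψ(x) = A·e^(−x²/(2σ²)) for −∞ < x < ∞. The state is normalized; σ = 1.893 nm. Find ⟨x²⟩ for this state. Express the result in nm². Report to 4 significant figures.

⟨x^2⟩ ≈ 1.792 nm^2

The expectation value is the |ψ|²-weighted average of x^2: ∫ x^2|ψ|² dx.
Using the Gaussian integral ∫_{−∞}^{∞} e^(−αx²) dx = √(π/α), since the A² factors cancel between numerator and denominator, ⟨x²⟩ = σ^2/2.
Putting σ = 1.893 gives 1.7917.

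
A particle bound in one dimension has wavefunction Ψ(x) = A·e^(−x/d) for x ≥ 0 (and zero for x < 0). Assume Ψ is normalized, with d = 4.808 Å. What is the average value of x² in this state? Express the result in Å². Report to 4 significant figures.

⟨x²⟩ = ∫ x^2 |Ψ|² dx over the full domain.
Since the A² factors cancel between numerator and denominator, ⟨x²⟩ = d^2/2.
With d = 4.808, ⟨x^2⟩ = 11.558.

⟨x^2⟩ ≈ 11.56 Å^2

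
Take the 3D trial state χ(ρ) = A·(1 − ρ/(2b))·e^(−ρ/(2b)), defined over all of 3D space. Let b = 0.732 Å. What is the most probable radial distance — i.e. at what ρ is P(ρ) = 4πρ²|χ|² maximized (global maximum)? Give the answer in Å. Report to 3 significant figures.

ρ ≈ 3.83 Å

Differentiate P(ρ) = 4πρ²|χ|² with respect to ρ and set to zero.
This gives ρ = b·(√(5) + 3).
With b = 0.732, the most probable radial distance is 3.833 Å.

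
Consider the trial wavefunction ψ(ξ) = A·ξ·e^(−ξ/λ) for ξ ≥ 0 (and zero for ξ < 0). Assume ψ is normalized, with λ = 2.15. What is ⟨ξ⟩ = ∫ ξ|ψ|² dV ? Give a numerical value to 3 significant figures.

⟨ξ⟩ ≈ 3.23

The expectation value is the |ψ|²-weighted average of ξ: ∫ ξ|ψ|² dξ.
Recall ∫₀^∞ ξ^m e^(−ξ/β) dξ = m!·β^(m+1), since the A² factors cancel between numerator and denominator, ⟨ξ⟩ = 3·λ/2.
With λ = 2.15, ⟨ξ⟩ = 3.225.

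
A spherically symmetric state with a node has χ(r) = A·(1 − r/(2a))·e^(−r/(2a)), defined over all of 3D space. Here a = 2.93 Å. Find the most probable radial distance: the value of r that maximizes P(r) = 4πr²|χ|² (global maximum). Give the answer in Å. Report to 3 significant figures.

r ≈ 15.3 Å

The maximum of P(r) = 4πr²|χ|² occurs where its derivative vanishes.
Solving yields r = a·(√(5) + 3).
With a = 2.93, the most probable radial distance is 15.34 Å.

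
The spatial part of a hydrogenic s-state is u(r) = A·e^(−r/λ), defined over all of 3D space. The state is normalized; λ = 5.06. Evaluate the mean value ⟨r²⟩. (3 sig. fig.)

⟨r^2⟩ ≈ 76.8

The expectation value is the |u|²-weighted average of r^2: ∫ r^2|u|² 4πr² dr.
Recall ∫₀^∞ r^m e^(−r/β) dr = m!·β^(m+1), the ratio of the moment integral to the normalization integral gives ⟨r²⟩ = 3·λ^2.
With λ = 5.06, ⟨r^2⟩ = 76.81.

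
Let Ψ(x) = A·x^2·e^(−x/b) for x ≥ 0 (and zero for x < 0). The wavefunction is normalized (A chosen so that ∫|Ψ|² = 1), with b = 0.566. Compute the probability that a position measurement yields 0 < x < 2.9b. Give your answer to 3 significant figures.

P ≈ 0.687

P = ∫_{0}^{2.9b} |Ψ(x)|² dx.
With A² fixed by ∫|Ψ|² = 1, i.e. A² = (3·b^5/4)^(−1), substitute and integrate.
In terms of u = x/b (A² and the length scale cancel between numerator and denominator), P = [∫_{0}^{2.9} u^4·e^(-2·u) du] / [∫_{0}^{∞} u^4·e^(-2·u) du].
Using ∫ u^4·e^(-2·u) du = -(u^4/2 + u^3 + 3·u^2/2 + 3·u/2 + 3/4)·e^(-2·u), the numerator is ≈ 0.51546 and the denominator is 3/4.
Evaluating gives P = 0.6873.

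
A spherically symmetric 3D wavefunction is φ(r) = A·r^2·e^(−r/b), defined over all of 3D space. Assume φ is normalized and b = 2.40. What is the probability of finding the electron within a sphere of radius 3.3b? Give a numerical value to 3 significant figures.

Integrate the radial probability density 4πr²|φ|² over r ≤ 3.3b.
Normalization gives A² = 1/(45·π·b^7/2).
In terms of u = r/b (A², 4π and the length scale all cancel between numerator and denominator), P = [∫_{0}^{3.3} u^6·e^(-2·u) du] / [∫_{0}^{∞} u^6·e^(-2·u) du].
An antiderivative of u^6·e^(-2·u) is -(4·u^6 + 12·u^5 + 30·u^4 + 60·u^3 + 90·u^2 + 90·u + 45)·e^(-2·u)/8; evaluating from 0 to 3.3 gives ≈ 2.7515, while the full integral is 45/8.
The region integral divided by the full integral gives P = 0.4892.

P ≈ 0.489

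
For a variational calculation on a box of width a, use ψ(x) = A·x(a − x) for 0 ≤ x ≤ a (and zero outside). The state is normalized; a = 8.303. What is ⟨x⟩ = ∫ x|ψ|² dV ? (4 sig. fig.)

The expectation value is the |ψ|²-weighted average of x: ∫ x|ψ|² dx.
Expanding the polynomial and integrating term by term, since the A² factors cancel between numerator and denominator, ⟨x⟩ = a/2.
With a = 8.303, ⟨x⟩ = 4.1515.

⟨x⟩ ≈ 4.152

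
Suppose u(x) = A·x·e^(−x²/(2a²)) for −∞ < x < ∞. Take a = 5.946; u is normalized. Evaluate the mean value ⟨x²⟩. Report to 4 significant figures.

The expectation value is the |u|²-weighted average of x^2: ∫ x^2|u|² dx.
Using the Gaussian integral ∫_{−∞}^{∞} e^(−αx²) dx = √(π/α), since the A² factors cancel between numerator and denominator, ⟨x²⟩ = 3·a^2/2.
Putting a = 5.946 gives 53.032.

⟨x^2⟩ ≈ 53.03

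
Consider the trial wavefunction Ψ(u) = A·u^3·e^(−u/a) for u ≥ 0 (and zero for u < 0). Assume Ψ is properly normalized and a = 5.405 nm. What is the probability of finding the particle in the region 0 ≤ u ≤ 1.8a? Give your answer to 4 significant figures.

The probability is P = ∫ |Ψ|² du over [0, 1.8a].
Since A² = 1/(45·a^7/8), this is the region integral divided by the full normalization integral.
Let t = u/a; then A² and the length scale cancel, so P = ∫_{0}^{1.8} t^6·e^(-2·t) dt ÷ ∫_{0}^{∞} t^6·e^(-2·t) dt.
An antiderivative of t^6·e^(-2·t) is -(4·t^6 + 12·t^5 + 30·t^4 + 60·t^3 + 90·t^2 + 90·t + 45)·e^(-2·t)/8; evaluating from 0 to 1.8 gives ≈ 0.412163, while the full integral is 45/8.
Evaluating gives P = 0.073273.

P ≈ 0.07327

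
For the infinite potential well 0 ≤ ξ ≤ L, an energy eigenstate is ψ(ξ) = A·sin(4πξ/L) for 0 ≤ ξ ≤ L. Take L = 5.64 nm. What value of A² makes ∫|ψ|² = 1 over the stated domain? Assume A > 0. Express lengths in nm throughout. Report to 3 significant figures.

A^2 ≈ 0.355 nm^(-1)

We need A² ∫|f|² dξ = 1, taking the integral from 0 to L.
With ∫₀^L sin²(nπξ/L) dξ = L/2, carrying out the integral gives A² · L/2.
So A² = (L/2)^(−1).
Substituting L = 5.64 gives A² = 0.3546, so A = 0.5955.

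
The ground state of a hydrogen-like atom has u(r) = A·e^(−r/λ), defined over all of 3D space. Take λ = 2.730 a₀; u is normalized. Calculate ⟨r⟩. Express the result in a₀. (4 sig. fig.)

The expectation value is the |u|²-weighted average of r: ∫ r|u|² 4πr² dr.
Since the A² factors cancel between numerator and denominator, ⟨r⟩ = 3·λ/2.
Putting λ = 2.730 gives 4.0950.

⟨r⟩ ≈ 4.095 a₀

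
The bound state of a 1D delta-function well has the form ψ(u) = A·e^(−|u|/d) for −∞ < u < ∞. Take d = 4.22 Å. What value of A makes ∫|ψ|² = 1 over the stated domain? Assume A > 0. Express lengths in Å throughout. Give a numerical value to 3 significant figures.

We need A² ∫|f|² du = 1, taking the integral from −∞ to ∞.
The integral (without the A² prefactor) comes out to d.
Hence A² = 1/[d].
Substituting d = 4.22 gives A² = 0.2370, so A = 0.4868.

A ≈ 0.487 Å^(-1/2)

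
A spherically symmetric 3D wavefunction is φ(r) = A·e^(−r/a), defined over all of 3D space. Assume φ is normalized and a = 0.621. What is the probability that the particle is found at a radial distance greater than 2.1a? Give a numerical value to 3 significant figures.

P ≈ 0.210

With dV = 4πr²dr, the probability is ∫|φ|² dV over r > 2.1a.
Normalization gives A² = 1/(π·a^3).
Substituting u = r/a, A², 4π and the length scale all cancel in the ratio: P = ∫_{2.1}^{∞} u^2·e^(-2·u) du / ∫_{0}^{∞} u^2·e^(-2·u) du.
Using ∫ u^2·e^(-2·u) du = -(2·u^2 + 2·u + 1)·e^(-2·u)/4, the numerator is 701·e^(-21/5)/200 and the denominator is 1/4.
This evaluates to P = 0.2102.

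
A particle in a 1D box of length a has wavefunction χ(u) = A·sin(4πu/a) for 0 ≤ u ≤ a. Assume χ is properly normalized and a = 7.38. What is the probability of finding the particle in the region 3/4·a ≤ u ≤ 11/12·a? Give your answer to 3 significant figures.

P = ∫_{3/4·a}^{11/12·a} |χ(u)|² du.
Since A² = 1/(a/2), this is the region integral divided by the full normalization integral.
In terms of t = u/a (A² and the length scale cancel between numerator and denominator), P = [∫_{3/4}^{11/12} sin(4·π·t)^2 dt] / [∫_{0}^{1} sin(4·π·t)^2 dt].
Using ∫ sin(4·π·t)^2 dt = t/2 - sin(4·π·t)·cos(4·π·t)/(8·π), the numerator is √(3)/(32·π) + 1/12 and the denominator is 1/2.
Evaluating gives P = (√(3)/16 + π/6)/π.

P ≈ 0.201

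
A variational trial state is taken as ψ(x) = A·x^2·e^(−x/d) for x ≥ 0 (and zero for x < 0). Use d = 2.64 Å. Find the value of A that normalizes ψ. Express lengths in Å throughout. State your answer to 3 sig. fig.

A ≈ 0.102 Å^(-5/2)

Normalization requires ∫|ψ|² dx = 1, integrated from 0 to ∞.
With ∫₀^∞ x^4 e^(−αx) dx = 4!/α^5, ∫|ψ|² dx = A²·(3·d^5/4).
So A² = (3·d^5/4)^(−1).
Substituting d = 2.64 gives A² = 0.01040, so A = 0.1020.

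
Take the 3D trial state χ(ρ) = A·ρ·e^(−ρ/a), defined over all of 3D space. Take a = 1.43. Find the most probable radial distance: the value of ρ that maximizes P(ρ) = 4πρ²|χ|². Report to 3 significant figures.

ρ ≈ 2.86

Differentiate P(ρ) = 4πρ²|χ|² with respect to ρ and set to zero.
Solving yields ρ = 2·a.
With a = 1.43, the most probable radial distance is 2.860.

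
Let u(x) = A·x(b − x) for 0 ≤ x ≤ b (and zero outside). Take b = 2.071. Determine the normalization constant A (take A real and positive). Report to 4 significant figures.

A ≈ 0.8874

We need A² ∫|f|² dx = 1, taking the integral from 0 to b.
Expanding the polynomial and integrating term by term, carrying out the integral gives A² · b^5/30.
Plugging in b = 2.071 yields A = 0.88738.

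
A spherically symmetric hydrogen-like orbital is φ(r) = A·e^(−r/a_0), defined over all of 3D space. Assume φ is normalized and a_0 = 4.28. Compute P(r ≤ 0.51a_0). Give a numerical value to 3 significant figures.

P ≈ 0.0840

P = ∫ |φ|² 4πr² dr over r ≤ 0.51a_0.
A² is fixed by ∫₀^∞ 4πr²|φ|² dr = 1, i.e. A² = (π·a_0^3)^(−1).
Substituting u = r/a_0, A², 4π and the length scale all cancel in the ratio: P = ∫_{0}^{0.51} u^2·e^(-2·u) du / ∫_{0}^{∞} u^2·e^(-2·u) du.
An antiderivative of u^2·e^(-2·u) is -(2·u^2 + 2·u + 1)·e^(-2·u)/4; evaluating from 0 to 0.51 gives ≈ 0.021004, while the full integral is 1/4.
Taking the ratio yields P = 0.08402.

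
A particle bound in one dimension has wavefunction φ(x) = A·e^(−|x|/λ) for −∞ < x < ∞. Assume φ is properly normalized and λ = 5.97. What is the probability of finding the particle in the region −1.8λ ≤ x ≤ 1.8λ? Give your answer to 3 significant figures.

The probability is P = ∫ |φ|² dx over [−1.8λ, 1.8λ].
Since A² = 1/(λ), this is the region integral divided by the full normalization integral.
By symmetry take twice the x ≥ 0 contribution in numerator and denominator; the 2's cancel. Let u = x/λ; then A² and the length scale cancel, so P = ∫_{0}^{1.8} e^(-2·u) du ÷ ∫_{0}^{∞} e^(-2·u) du.
An antiderivative of e^(-2·u) is -e^(-2·u)/2; evaluating from 0 to 1.8 gives 1/2 - e^(-18/5)/2, while the full integral is 1/2.
This works out to P = 0.9727.

P ≈ 0.973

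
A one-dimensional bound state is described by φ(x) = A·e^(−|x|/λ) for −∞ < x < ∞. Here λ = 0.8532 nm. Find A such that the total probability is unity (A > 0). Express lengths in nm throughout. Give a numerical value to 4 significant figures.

A ≈ 1.083 nm^(-1/2)

Require ∫ |φ|² dx = 1 over the whole domain.
Recall ∫₀^∞ x^m e^(−x/β) dx = m!·β^(m+1), the integral (without the A² prefactor) comes out to λ.
So A² = (λ)^(−1).
With λ = 0.8532: A² = 1.1721 and A = 1.0826.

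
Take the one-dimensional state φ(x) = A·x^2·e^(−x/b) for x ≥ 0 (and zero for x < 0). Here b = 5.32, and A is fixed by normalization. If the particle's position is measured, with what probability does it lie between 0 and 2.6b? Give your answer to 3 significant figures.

P ≈ 0.594

The probability is P = ∫ |φ|² dx over [0, 2.6b].
Since A² = 1/(3·b^5/4), this is the region integral divided by the full normalization integral.
Let u = x/b; then A² and the length scale cancel, so P = ∫_{0}^{2.6} u^4·e^(-2·u) du ÷ ∫_{0}^{∞} u^4·e^(-2·u) du.
With ∫ u^4·e^(-2·u) du = -(u^4/2 + u^3 + 3·u^2/2 + 3·u/2 + 3/4)·e^(-2·u) + C, the region integral is ≈ 0.44540 and the full one is 3/4.
The result is P = 0.5939.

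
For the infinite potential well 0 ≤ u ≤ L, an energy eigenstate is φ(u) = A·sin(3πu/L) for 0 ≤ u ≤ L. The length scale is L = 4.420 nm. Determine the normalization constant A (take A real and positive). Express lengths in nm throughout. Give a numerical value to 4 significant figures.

Normalization requires ∫|φ|² du = 1, integrated from 0 to L.
Using sin²θ = (1 − cos 2θ)/2, the integral (without the A² prefactor) comes out to L/2.
Setting this equal to 1 gives A² = 1/(L/2).
Plugging in L = 4.420 yields A = 0.67267.

A ≈ 0.6727 nm^(-1/2)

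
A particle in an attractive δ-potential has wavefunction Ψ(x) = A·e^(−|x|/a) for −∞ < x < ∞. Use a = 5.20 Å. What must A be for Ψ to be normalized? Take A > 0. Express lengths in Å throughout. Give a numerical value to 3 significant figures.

We need A² ∫|f|² dx = 1, taking the integral from −∞ to ∞.
With Ψ = A·e^(−|x|/a), the integral evaluates to A²·[a].
Substituting a = 5.20 gives A² = 0.1923, so A = 0.4385.

A ≈ 0.439 Å^(-1/2)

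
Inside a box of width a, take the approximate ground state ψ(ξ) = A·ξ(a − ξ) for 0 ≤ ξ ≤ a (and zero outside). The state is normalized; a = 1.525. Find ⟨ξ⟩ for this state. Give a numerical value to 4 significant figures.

By definition ⟨ξ⟩ = ∫ ξ |ψ(ξ)|² dξ.
Evaluating both integrals, ⟨ξ⟩ = a/2.
With a = 1.525, ⟨ξ⟩ = 0.76250.

⟨ξ⟩ ≈ 0.7625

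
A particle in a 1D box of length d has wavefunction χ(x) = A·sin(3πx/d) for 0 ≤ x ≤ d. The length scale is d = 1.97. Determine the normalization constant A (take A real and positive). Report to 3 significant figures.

We need A² ∫|f|² dx = 1, taking the integral from 0 to d.
With χ = A·sin(3πx/d), the integral evaluates to A²·[d/2].
Setting this equal to 1 gives A² = 1/(d/2).
Plugging in d = 1.97 yields A = 1.008.

A ≈ 1.01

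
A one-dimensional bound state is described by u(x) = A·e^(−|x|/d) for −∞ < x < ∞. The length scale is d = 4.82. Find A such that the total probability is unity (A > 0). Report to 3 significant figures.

A ≈ 0.455

We need A² ∫|f|² dx = 1, taking the integral from −∞ to ∞.
Using ∫₀^∞ xⁿ e^(−αx) dx = n!/αⁿ⁺¹, carrying out the integral gives A² · d.
So A² = (d)^(−1).
Plugging in d = 4.82 yields A = 0.4555.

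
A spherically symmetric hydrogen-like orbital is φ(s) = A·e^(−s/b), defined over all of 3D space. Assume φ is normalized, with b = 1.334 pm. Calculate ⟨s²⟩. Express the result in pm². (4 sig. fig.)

⟨s²⟩ = ∫ s^2 |φ|² 4πs² ds over the full domain.
Using ∫₀^∞ sⁿ e^(−αs) ds = n!/αⁿ⁺¹, evaluating both integrals, ⟨s²⟩ = 3·b^2.
With b = 1.334, ⟨s^2⟩ = 5.3387.

⟨s^2⟩ ≈ 5.339 pm^2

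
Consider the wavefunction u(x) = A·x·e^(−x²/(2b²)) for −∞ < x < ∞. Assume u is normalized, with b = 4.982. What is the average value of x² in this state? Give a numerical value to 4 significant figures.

⟨x²⟩ = ∫ x^2 |u|² dx over the full domain.
With ∫_{−∞}^{∞} x^(2m) e^(−αx²) dx = (2m−1)!!·√π / (2^m α^(m+1/2)), the ratio of the moment integral to the normalization integral gives ⟨x²⟩ = 3·b^2/2.
With b = 4.982, ⟨x^2⟩ = 37.230.

⟨x^2⟩ ≈ 37.23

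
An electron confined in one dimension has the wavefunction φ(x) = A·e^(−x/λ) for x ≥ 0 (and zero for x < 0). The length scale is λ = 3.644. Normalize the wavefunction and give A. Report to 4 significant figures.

We need A² ∫|f|² dx = 1, taking the integral from 0 to ∞.
The integral (without the A² prefactor) comes out to λ/2.
So A² = (λ/2)^(−1).
With λ = 3.644: A² = 0.54885 and A = 0.74084.

A ≈ 0.7408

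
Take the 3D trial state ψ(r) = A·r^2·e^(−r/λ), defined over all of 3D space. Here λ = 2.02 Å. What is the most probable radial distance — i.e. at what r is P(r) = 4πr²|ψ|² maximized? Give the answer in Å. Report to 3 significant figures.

Set d/dr [P(r) = 4πr²|ψ|²] = 0 and solve for r > 0.
Solving yields r = 3·λ.
With λ = 2.02, the most probable radial distance is 6.060 Å.

r ≈ 6.06 Å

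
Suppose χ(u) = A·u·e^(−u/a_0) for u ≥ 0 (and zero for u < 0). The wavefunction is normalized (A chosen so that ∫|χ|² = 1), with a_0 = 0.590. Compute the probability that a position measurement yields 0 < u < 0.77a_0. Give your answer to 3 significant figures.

|χ|² is the probability density, so P = ∫_{0}^{0.77a_0} |χ|² du.
Since A² = 1/(a_0^3/4), this is the region integral divided by the full normalization integral.
In terms of t = u/a_0 (A² and the length scale cancel between numerator and denominator), P = [∫_{0}^{0.77} t^2·e^(-2·t) dt] / [∫_{0}^{∞} t^2·e^(-2·t) dt].
With ∫ t^2·e^(-2·t) dt = -(2·t^2 + 2·t + 1)·e^(-2·t)/4 + C, the region integral is ≈ 0.050315 and the full one is 1/4.
Evaluating gives P = 0.2013.

P ≈ 0.201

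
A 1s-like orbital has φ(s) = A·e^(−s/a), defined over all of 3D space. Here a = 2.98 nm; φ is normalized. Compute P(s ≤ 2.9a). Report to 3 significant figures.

Integrate the radial probability density 4πs²|φ|² over s ≤ 2.9a.
A² is fixed by ∫₀^∞ 4πs²|φ|² ds = 1, i.e. A² = (π·a^3)^(−1).
Substituting u = s/a, A², 4π and the length scale all cancel in the ratio: P = ∫_{0}^{2.9} u^2·e^(-2·u) du / ∫_{0}^{∞} u^2·e^(-2·u) du.
Using ∫ u^2·e^(-2·u) du = -(2·u^2 + 2·u + 1)·e^(-2·u)/4, the numerator is 1/4 - 1181·e^(-29/5)/200 and the denominator is 1/4.
This evaluates to P = 0.9285.

P ≈ 0.928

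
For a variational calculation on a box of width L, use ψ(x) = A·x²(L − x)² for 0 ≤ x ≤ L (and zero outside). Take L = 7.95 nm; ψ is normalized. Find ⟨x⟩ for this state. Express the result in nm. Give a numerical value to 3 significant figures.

By definition ⟨x⟩ = ∫ x |ψ(x)|² dx.
The ratio of the moment integral to the normalization integral gives ⟨x⟩ = L/2.
Putting L = 7.95 gives 3.975.

⟨x⟩ ≈ 3.98 nm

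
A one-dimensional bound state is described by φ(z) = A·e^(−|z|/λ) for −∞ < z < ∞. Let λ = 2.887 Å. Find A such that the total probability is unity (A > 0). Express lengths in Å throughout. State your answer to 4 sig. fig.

A ≈ 0.5885 Å^(-1/2)

We need A² ∫|f|² dz = 1, taking the integral from −∞ to ∞.
Carrying out the integral gives A² · λ.
Setting this equal to 1 gives A² = 1/(λ).
Substituting λ = 2.887 gives A² = 0.34638, so A = 0.58854.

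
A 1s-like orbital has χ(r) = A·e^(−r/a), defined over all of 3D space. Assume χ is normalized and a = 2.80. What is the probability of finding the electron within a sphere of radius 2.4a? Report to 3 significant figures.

With dV = 4πr²dr, the probability is ∫|χ|² dV over r ≤ 2.4a.
Normalization gives A² = 1/(π·a^3).
Let u = r/a; then A², 4π and the length scale all cancel, so P = ∫_{0}^{2.4} u^2·e^(-2·u) du ÷ ∫_{0}^{∞} u^2·e^(-2·u) du.
Using ∫ u^2·e^(-2·u) du = -(2·u^2 + 2·u + 1)·e^(-2·u)/4, the numerator is 1/4 - 433·e^(-24/5)/100 and the denominator is 1/4.
This evaluates to P = 0.8575.

P ≈ 0.857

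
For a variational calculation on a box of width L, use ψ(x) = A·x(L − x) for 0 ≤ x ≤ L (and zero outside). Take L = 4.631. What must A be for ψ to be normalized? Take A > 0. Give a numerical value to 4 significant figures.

A ≈ 0.1187

Require ∫ |ψ|² dx = 1 over the whole domain.
Expanding the polynomial and integrating term by term, ∫|ψ|² dx = A²·(L^5/30).
Setting this equal to 1 gives A² = 1/(L^5/30).
Plugging in L = 4.631 yields A = 0.11868.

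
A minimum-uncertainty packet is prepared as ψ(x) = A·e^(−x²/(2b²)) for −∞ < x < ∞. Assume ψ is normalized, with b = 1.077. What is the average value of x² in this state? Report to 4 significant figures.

⟨x²⟩ = ∫ x^2 |ψ|² dx over the full domain.
With ∫_{−∞}^{∞} x^(2m) e^(−αx²) dx = (2m−1)!!·√π / (2^m α^(m+1/2)), since the A² factors cancel between numerator and denominator, ⟨x²⟩ = b^2/2.
Putting b = 1.077 gives 0.57996.

⟨x^2⟩ ≈ 0.5800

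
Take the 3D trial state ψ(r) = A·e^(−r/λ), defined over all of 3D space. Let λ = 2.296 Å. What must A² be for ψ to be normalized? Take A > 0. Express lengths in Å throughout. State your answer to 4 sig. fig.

A^2 ≈ 0.02630 Å^(-3)

We need A² ∫|f|² 4πr² dr = 1, taking the integral from 0 to ∞.
(Spherical symmetry: dV = 4πr² dr.)
Recall ∫₀^∞ r^m e^(−r/β) dr = m!·β^(m+1), carrying out the integral gives A² · π·λ^3.
With λ = 2.296: A² = 0.026299 and A = 0.16217.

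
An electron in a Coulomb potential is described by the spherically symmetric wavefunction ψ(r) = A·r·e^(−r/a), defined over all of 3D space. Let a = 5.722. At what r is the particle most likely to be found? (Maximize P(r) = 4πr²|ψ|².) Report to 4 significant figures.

Set d/dr [P(r) = 4πr²|ψ|²] = 0 and solve for r > 0.
Solving yields r = 2·a.
With a = 5.722, the most probable radial distance is 11.444.

r ≈ 11.44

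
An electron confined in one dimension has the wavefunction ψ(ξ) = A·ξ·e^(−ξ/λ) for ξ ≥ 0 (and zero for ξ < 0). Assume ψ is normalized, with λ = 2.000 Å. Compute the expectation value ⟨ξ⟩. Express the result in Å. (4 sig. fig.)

⟨ξ⟩ ≈ 3.000 Å

The expectation value is the |ψ|²-weighted average of ξ: ∫ ξ|ψ|² dξ.
Using ∫₀^∞ ξⁿ e^(−αξ) dξ = n!/αⁿ⁺¹, the ratio of the moment integral to the normalization integral gives ⟨ξ⟩ = 3·λ/2.
Putting λ = 2.000 gives 3.0000.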